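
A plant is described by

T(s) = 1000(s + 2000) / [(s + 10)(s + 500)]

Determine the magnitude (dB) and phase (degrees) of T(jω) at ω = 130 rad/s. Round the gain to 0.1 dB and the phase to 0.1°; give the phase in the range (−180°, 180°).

At s = jω = j130:
zero (s+2000): 2000 + j130 → |·| = √(2000²+130²) = √4016900 ≈ 2004.2, ∠ = arctan(130/2000) ≈ 3.72°
pole (s+10): 10 + j130 → |·| = √(10²+130²) = √17000 ≈ 130.38, ∠ = arctan(130/10) ≈ 85.60°
pole (s+500): 500 + j130 → |·| = √(500²+130²) = √266900 ≈ 516.62, ∠ = arctan(130/500) ≈ 14.57°
|T| = 1000 · 2004.2 / 67357 ≈ 29.755
Gain = 20 log₁₀(29.755) ≈ 29.47 dB
∠T = 3.72° − 100.17° = -96.45°

29.5 dB, -96.5°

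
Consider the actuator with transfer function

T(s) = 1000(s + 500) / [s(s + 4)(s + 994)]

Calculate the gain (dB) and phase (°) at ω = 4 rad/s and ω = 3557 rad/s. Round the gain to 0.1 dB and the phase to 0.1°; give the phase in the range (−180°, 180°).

At s = jω = j4:
zero (s+500): 500 + j4 → |·| = √(500²+4²) = √250016 ≈ 500.02, ∠ = arctan(4/500) ≈ 0.46°
pole (s+4): 4 + j4 → |·| = √(4²+4²) = √32 ≈ 5.6569, ∠ = arctan(4/4) ≈ 45.00°
pole (s+994): 994 + j4 → |·| = √(994²+4²) = √988052 ≈ 994.01, ∠ = arctan(4/994) ≈ 0.23°
pole at origin: |s| = 4, ∠ = 90.00° (in denominator)
|T| = 1000 · 500.02 / 22492 ≈ 22.231
Gain = 20 log₁₀(22.231) ≈ 26.94 dB
∠T = 0.46° − 135.23° = -134.77°

At s = jω = j3557:
zero (s+500): 500 + j3557 → |·| = √(500²+3557²) = √12902249 ≈ 3592, ∠ = arctan(3557/500) ≈ 82.00°
pole (s+4): 4 + j3557 → |·| = √(4²+3557²) = √12652265 ≈ 3557, ∠ = arctan(3557/4) ≈ 89.94°
pole (s+994): 994 + j3557 → |·| = √(994²+3557²) = √13640285 ≈ 3693.3, ∠ = arctan(3557/994) ≈ 74.39°
pole at origin: |s| = 3557, ∠ = 90.00° (in denominator)
|T| = 1000 · 3592 / 4.6729e+10 ≈ 7.6869e-05
Gain = 20 log₁₀(7.6869e-05) ≈ -82.28 dB
∠T = 82.00° − 254.33° = -172.33°

ω = 4: 26.9 dB, -134.8°; ω = 3557: -82.3 dB, -172.3°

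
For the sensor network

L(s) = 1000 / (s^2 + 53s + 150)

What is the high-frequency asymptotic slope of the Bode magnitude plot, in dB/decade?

-40 dB/decade

Each pole contributes −20 dB/decade at high frequency; each zero contributes +20 dB/decade.
Net: 0 zero(s) − 2 pole(s) → -40 dB/decade.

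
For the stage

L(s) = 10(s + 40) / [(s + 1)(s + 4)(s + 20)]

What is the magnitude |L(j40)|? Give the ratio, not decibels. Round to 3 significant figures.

At s = jω = j40:
zero (s+40): 40 + j40 → |·| = √(40²+40²) = √3200 ≈ 56.569, ∠ = arctan(40/40) ≈ 45.00°
pole (s+1): 1 + j40 → |·| = √(1²+40²) = √1601 ≈ 40.012, ∠ = arctan(40/1) ≈ 88.57°
pole (s+4): 4 + j40 → |·| = √(4²+40²) = √1616 ≈ 40.2, ∠ = arctan(40/4) ≈ 84.29°
pole (s+20): 20 + j40 → |·| = √(20²+40²) = √2000 ≈ 44.721, ∠ = arctan(40/20) ≈ 63.43°
|L| = 10 · 56.569 / 71933 ≈ 0.0078641

0.00786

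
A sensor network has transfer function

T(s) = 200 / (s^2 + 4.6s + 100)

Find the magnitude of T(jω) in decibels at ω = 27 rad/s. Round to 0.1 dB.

-10.1 dB

At s = jω = j27:
quadratic: (j27)² + 4.6·j27 + 100 = -629 + j124.2 → |·| ≈ 641.14, ∠ ≈ 168.83°
|T| = 200 / 641.14 ≈ 0.31194
Gain = 20 log₁₀(0.31194) ≈ -10.12 dB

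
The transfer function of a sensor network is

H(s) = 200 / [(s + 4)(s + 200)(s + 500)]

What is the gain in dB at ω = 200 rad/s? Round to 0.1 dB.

At s = jω = j200:
pole (s+4): 4 + j200 → |·| = √(4²+200²) = √40016 ≈ 200.04, ∠ = arctan(200/4) ≈ 88.85°
pole (s+200): 200 + j200 → |·| = √(200²+200²) = √80000 ≈ 282.84, ∠ = arctan(200/200) ≈ 45.00°
pole (s+500): 500 + j200 → |·| = √(500²+200²) = √290000 ≈ 538.52, ∠ = arctan(200/500) ≈ 21.80°
|H| = 200 / 3.0469e+07 ≈ 6.564e-06
Gain = 20 log₁₀(6.564e-06) ≈ -103.66 dB

-103.7 dB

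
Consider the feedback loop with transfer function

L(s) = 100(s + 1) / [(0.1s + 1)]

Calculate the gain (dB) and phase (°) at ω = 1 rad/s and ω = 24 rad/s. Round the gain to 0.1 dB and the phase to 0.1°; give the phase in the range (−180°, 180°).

At ω = 1 rad/s:
zero (1 + j1·1) = 1 + j1 → |·| ≈ 1.4142, ∠ ≈ 45.00°
pole (1 + j1·0.1) = 1 + j0.1 → |·| ≈ 1.005, ∠ ≈ 5.71°
|L| = 100 · 1.4142 / (1.005) ≈ 140.72
Gain = 20 log₁₀(140.72) ≈ 42.97 dB
∠L = (45.00°) − (5.71°) = 39.29°

At ω = 24 rad/s:
zero (1 + j24·1) = 1 + j24 → |·| ≈ 24.021, ∠ ≈ 87.61°
pole (1 + j24·0.1) = 1 + j2.4 → |·| ≈ 2.6, ∠ ≈ 67.38°
|L| = 100 · 24.021 / (2.6) ≈ 923.88
Gain = 20 log₁₀(923.88) ≈ 59.31 dB
∠L = (87.61°) − (67.38°) = 20.23°

ω = 1: 43.0 dB, 39.3°; ω = 24: 59.3 dB, 20.2°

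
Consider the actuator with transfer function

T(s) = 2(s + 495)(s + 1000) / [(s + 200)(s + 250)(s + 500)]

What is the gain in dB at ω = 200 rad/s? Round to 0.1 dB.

-33.0 dB

At s = jω = j200:
zero (s+495): 495 + j200 → |·| = √(495²+200²) = √285025 ≈ 533.88, ∠ = arctan(200/495) ≈ 22.00°
zero (s+1000): 1000 + j200 → |·| = √(1000²+200²) = √1040000 ≈ 1019.8, ∠ = arctan(200/1000) ≈ 11.31°
pole (s+200): 200 + j200 → |·| = √(200²+200²) = √80000 ≈ 282.84, ∠ = arctan(200/200) ≈ 45.00°
pole (s+250): 250 + j200 → |·| = √(250²+200²) = √102500 ≈ 320.16, ∠ = arctan(200/250) ≈ 38.66°
pole (s+500): 500 + j200 → |·| = √(500²+200²) = √290000 ≈ 538.52, ∠ = arctan(200/500) ≈ 21.80°
|T| = 2 · 5.4445e+05 / 4.8765e+07 ≈ 0.02233
Gain = 20 log₁₀(0.02233) ≈ -33.02 dB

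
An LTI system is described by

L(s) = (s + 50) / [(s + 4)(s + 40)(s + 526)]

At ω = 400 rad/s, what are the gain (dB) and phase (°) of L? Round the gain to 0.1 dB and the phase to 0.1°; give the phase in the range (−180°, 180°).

-108.4 dB, -128.1°

At s = jω = j400:
zero (s+50): 50 + j400 → |·| = √(50²+400²) = √162500 ≈ 403.11, ∠ = arctan(400/50) ≈ 82.87°
pole (s+4): 4 + j400 → |·| = √(4²+400²) = √160016 ≈ 400.02, ∠ = arctan(400/4) ≈ 89.43°
pole (s+40): 40 + j400 → |·| = √(40²+400²) = √161600 ≈ 402, ∠ = arctan(400/40) ≈ 84.29°
pole (s+526): 526 + j400 → |·| = √(526²+400²) = √436676 ≈ 660.81, ∠ = arctan(400/526) ≈ 37.25°
|L| = 1 · 403.11 / 1.0626e+08 ≈ 3.7936e-06
Gain = 20 log₁₀(3.7936e-06) ≈ -108.42 dB
∠L = 82.87° − 210.97° = -128.10°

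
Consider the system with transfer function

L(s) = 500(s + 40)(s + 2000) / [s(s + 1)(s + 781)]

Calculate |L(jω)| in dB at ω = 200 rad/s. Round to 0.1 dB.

At s = jω = j200:
zero (s+40): 40 + j200 → |·| = √(40²+200²) = √41600 ≈ 203.96, ∠ = arctan(200/40) ≈ 78.69°
zero (s+2000): 2000 + j200 → |·| = √(2000²+200²) = √4040000 ≈ 2010, ∠ = arctan(200/2000) ≈ 5.71°
pole (s+1): 1 + j200 → |·| = √(1²+200²) = √40001 ≈ 200, ∠ = arctan(200/1) ≈ 89.71°
pole (s+781): 781 + j200 → |·| = √(781²+200²) = √649961 ≈ 806.2, ∠ = arctan(200/781) ≈ 14.36°
pole at origin: |s| = 200, ∠ = 90.00° (in denominator)
|L| = 500 · 4.0996e+05 / 3.2248e+07 ≈ 6.3564
Gain = 20 log₁₀(6.3564) ≈ 16.06 dB

16.1 dB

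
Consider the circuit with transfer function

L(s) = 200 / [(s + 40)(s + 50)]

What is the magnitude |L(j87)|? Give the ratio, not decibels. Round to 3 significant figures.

0.0208

At s = jω = j87:
pole (s+40): 40 + j87 → |·| = √(40²+87²) = √9169 ≈ 95.755, ∠ = arctan(87/40) ≈ 65.31°
pole (s+50): 50 + j87 → |·| = √(50²+87²) = √10069 ≈ 100.34, ∠ = arctan(87/50) ≈ 60.11°
|L| = 200 / 9608.1 ≈ 0.020816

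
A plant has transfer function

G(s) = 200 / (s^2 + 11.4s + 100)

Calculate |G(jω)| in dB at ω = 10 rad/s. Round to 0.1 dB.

4.9 dB

At s = jω = j10:
quadratic: (j10)² + 11.4·j10 + 100 = 0 + j114 → |·| ≈ 114, ∠ ≈ 90.00°
|G| = 200 / 114 ≈ 1.7544
Gain = 20 log₁₀(1.7544) ≈ 4.88 dB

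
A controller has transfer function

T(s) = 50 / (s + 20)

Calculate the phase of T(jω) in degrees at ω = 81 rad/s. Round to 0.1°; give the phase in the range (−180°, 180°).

Substitute s = j81:
Numerator: 50 = 50 + j0
Denominator: (j81) + 20 = 20 + j81
|N| = √(50² + 0²) ≈ 50, ∠N ≈ 0.00°
|D| = √(20² + 81²) ≈ 83.433, ∠D ≈ 76.13°
∠T = 0.00° − 76.13° = -76.13°

-76.1°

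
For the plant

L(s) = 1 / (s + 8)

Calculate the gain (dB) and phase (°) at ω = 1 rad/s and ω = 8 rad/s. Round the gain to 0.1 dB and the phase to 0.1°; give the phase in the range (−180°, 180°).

At s = jω = j1:
pole (s+8): 8 + j1 → |·| = √(8²+1²) = √65 ≈ 8.0623, ∠ = arctan(1/8) ≈ 7.13°
|L| = 1 / 8.0623 ≈ 0.12403
Gain = 20 log₁₀(0.12403) ≈ -18.13 dB
∠L = 0.00° − 7.13° = -7.13°

At s = jω = j8:
pole (s+8): 8 + j8 → |·| = √(8²+8²) = √128 ≈ 11.314, ∠ = arctan(8/8) ≈ 45.00°
|L| = 1 / 11.314 ≈ 0.088386
Gain = 20 log₁₀(0.088386) ≈ -21.07 dB
∠L = 0.00° − 45.00° = -45.00°

ω = 1: -18.1 dB, -7.1°; ω = 8: -21.1 dB, -45.0°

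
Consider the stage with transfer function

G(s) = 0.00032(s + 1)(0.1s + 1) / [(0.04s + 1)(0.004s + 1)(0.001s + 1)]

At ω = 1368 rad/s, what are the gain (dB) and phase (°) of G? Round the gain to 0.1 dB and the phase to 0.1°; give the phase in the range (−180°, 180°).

-18.7 dB, -42.9°

At ω = 1368 rad/s:
zero (1 + j1368·1) = 1 + j1368 → |·| ≈ 1368, ∠ ≈ 89.96°
zero (1 + j1368·0.1) = 1 + j136.8 → |·| ≈ 136.8, ∠ ≈ 89.58°
pole (1 + j1368·0.04) = 1 + j54.72 → |·| ≈ 54.729, ∠ ≈ 88.95°
pole (1 + j1368·0.004) = 1 + j5.472 → |·| ≈ 5.5626, ∠ ≈ 79.64°
pole (1 + j1368·0.001) = 1 + j1.368 → |·| ≈ 1.6945, ∠ ≈ 53.83°
|G| = 0.00032 · 1368 · 136.8 / (54.729 · 5.5626 · 1.6945) ≈ 0.11609
Gain = 20 log₁₀(0.11609) ≈ -18.70 dB
∠G = (89.96° + 89.58°) − (88.95° + 79.64° + 53.83°) = -42.88°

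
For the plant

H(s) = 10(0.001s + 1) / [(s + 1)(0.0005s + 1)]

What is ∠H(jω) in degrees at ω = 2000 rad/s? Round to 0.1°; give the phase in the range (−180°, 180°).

-71.5°

At ω = 2000 rad/s:
zero (1 + j2000·0.001) = 1 + j2 → |·| ≈ 2.2361, ∠ ≈ 63.43°
pole (1 + j2000·1) = 1 + j2000 → |·| ≈ 2000, ∠ ≈ 89.97°
pole (1 + j2000·0.0005) = 1 + j1 → |·| ≈ 1.4142, ∠ ≈ 45.00°
∠H = (63.43°) − (89.97° + 45.00°) = -71.54°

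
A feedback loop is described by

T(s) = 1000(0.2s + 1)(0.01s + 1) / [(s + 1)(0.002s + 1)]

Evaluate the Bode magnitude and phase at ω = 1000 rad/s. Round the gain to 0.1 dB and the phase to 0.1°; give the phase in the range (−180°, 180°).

At ω = 1000 rad/s:
zero (1 + j1000·0.2) = 1 + j200 → |·| ≈ 200, ∠ ≈ 89.71°
zero (1 + j1000·0.01) = 1 + j10 → |·| ≈ 10.05, ∠ ≈ 84.29°
pole (1 + j1000·1) = 1 + j1000 → |·| ≈ 1000, ∠ ≈ 89.94°
pole (1 + j1000·0.002) = 1 + j2 → |·| ≈ 2.2361, ∠ ≈ 63.43°
|T| = 1000 · 200 · 10.05 / (1000 · 2.2361) ≈ 898.89
Gain = 20 log₁₀(898.89) ≈ 59.07 dB
∠T = (89.71° + 84.29°) − (89.94° + 63.43°) = 20.63°

59.1 dB, 20.6°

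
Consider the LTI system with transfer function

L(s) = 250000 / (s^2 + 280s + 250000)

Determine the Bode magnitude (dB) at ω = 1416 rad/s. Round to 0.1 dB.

At s = jω = j1416:
quadratic: (j1416)² + 280·j1416 + 250000 = -1755056 + j396480 → |·| ≈ 1.7993e+06, ∠ ≈ 167.27°
|L| = 250000 / 1.7993e+06 ≈ 0.13894
Gain = 20 log₁₀(0.13894) ≈ -17.14 dB

-17.1 dB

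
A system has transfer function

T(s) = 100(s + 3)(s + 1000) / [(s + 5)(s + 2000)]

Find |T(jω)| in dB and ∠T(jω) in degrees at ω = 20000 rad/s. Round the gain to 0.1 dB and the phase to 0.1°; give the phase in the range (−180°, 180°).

At s = jω = j20000:
zero (s+3): 3 + j20000 → |·| = √(3²+20000²) = √400000009 ≈ 20000, ∠ = arctan(20000/3) ≈ 89.99°
zero (s+1000): 1000 + j20000 → |·| = √(1000²+20000²) = √401000000 ≈ 20025, ∠ = arctan(20000/1000) ≈ 87.14°
pole (s+5): 5 + j20000 → |·| = √(5²+20000²) = √400000025 ≈ 20000, ∠ = arctan(20000/5) ≈ 89.99°
pole (s+2000): 2000 + j20000 → |·| = √(2000²+20000²) = √404000000 ≈ 20100, ∠ = arctan(20000/2000) ≈ 84.29°
|T| = 100 · 4.005e+08 / 4.02e+08 ≈ 99.627
Gain = 20 log₁₀(99.627) ≈ 39.97 dB
∠T = 177.13° − 174.28° = 2.85°

40.0 dB, 2.9°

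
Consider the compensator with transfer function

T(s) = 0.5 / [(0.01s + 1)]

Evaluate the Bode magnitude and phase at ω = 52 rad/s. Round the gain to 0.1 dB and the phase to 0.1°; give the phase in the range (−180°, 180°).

-7.1 dB, -27.5°

At ω = 52 rad/s:
pole (1 + j52·0.01) = 1 + j0.52 → |·| ≈ 1.1271, ∠ ≈ 27.47°
|T| = 0.5 · 1 / (1.1271) ≈ 0.44362
Gain = 20 log₁₀(0.44362) ≈ -7.06 dB
∠T = (0°) − (27.47°) = -27.47°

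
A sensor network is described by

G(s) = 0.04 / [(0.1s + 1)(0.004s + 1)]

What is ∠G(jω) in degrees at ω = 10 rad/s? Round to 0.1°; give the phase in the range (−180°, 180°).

At ω = 10 rad/s:
pole (1 + j10·0.1) = 1 + j1 → |·| ≈ 1.4142, ∠ ≈ 45.00°
pole (1 + j10·0.004) = 1 + j0.04 → |·| ≈ 1.0008, ∠ ≈ 2.29°
∠G = (0°) − (45.00° + 2.29°) = -47.29°

-47.3°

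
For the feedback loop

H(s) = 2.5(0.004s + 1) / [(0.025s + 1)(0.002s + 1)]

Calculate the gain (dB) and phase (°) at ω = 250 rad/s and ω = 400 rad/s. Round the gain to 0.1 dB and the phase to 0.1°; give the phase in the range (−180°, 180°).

At ω = 250 rad/s:
zero (1 + j250·0.004) = 1 + j1 → |·| ≈ 1.4142, ∠ ≈ 45.00°
pole (1 + j250·0.025) = 1 + j6.25 → |·| ≈ 6.3295, ∠ ≈ 80.91°
pole (1 + j250·0.002) = 1 + j0.5 → |·| ≈ 1.118, ∠ ≈ 26.57°
|H| = 2.5 · 1.4142 / (6.3295 · 1.118) ≈ 0.49962
Gain = 20 log₁₀(0.49962) ≈ -6.03 dB
∠H = (45.00°) − (80.91° + 26.57°) = -62.48°

At ω = 400 rad/s:
zero (1 + j400·0.004) = 1 + j1.6 → |·| ≈ 1.8868, ∠ ≈ 57.99°
pole (1 + j400·0.025) = 1 + j10 → |·| ≈ 10.05, ∠ ≈ 84.29°
pole (1 + j400·0.002) = 1 + j0.8 → |·| ≈ 1.2806, ∠ ≈ 38.66°
|H| = 2.5 · 1.8868 / (10.05 · 1.2806) ≈ 0.36651
Gain = 20 log₁₀(0.36651) ≈ -8.72 dB
∠H = (57.99°) − (84.29° + 38.66°) = -64.96°

ω = 250: -6.0 dB, -62.5°; ω = 400: -8.7 dB, -65.0°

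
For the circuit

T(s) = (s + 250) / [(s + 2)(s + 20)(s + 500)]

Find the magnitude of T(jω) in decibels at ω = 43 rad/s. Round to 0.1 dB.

-72.1 dB

At s = jω = j43:
zero (s+250): 250 + j43 → |·| = √(250²+43²) = √64349 ≈ 253.67, ∠ = arctan(43/250) ≈ 9.76°
pole (s+2): 2 + j43 → |·| = √(2²+43²) = √1853 ≈ 43.046, ∠ = arctan(43/2) ≈ 87.34°
pole (s+20): 20 + j43 → |·| = √(20²+43²) = √2249 ≈ 47.424, ∠ = arctan(43/20) ≈ 65.06°
pole (s+500): 500 + j43 → |·| = √(500²+43²) = √251849 ≈ 501.85, ∠ = arctan(43/500) ≈ 4.92°
|T| = 1 · 253.67 / 1.0245e+06 ≈ 0.0002476
Gain = 20 log₁₀(0.0002476) ≈ -72.12 dB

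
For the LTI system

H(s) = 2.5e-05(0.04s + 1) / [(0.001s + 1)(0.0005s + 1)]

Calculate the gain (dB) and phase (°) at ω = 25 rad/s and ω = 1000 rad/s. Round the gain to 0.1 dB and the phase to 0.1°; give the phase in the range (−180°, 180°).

At ω = 25 rad/s:
zero (1 + j25·0.04) = 1 + j1 → |·| ≈ 1.4142, ∠ ≈ 45.00°
pole (1 + j25·0.001) = 1 + j0.025 → |·| ≈ 1.0003, ∠ ≈ 1.43°
pole (1 + j25·0.0005) = 1 + j0.0125 → |·| ≈ 1.0001, ∠ ≈ 0.72°
|H| = 2.5e-05 · 1.4142 / (1.0003 · 1.0001) ≈ 3.5341e-05
Gain = 20 log₁₀(3.5341e-05) ≈ -89.03 dB
∠H = (45.00°) − (1.43° + 0.72°) = 42.85°

At ω = 1000 rad/s:
zero (1 + j1000·0.04) = 1 + j40 → |·| ≈ 40.012, ∠ ≈ 88.57°
pole (1 + j1000·0.001) = 1 + j1 → |·| ≈ 1.4142, ∠ ≈ 45.00°
pole (1 + j1000·0.0005) = 1 + j0.5 → |·| ≈ 1.118, ∠ ≈ 26.57°
|H| = 2.5e-05 · 40.012 / (1.4142 · 1.118) ≈ 0.00063267
Gain = 20 log₁₀(0.00063267) ≈ -63.98 dB
∠H = (88.57°) − (45.00° + 26.57°) = 17.00°

ω = 25: -89.0 dB, 42.9°; ω = 1000: -64.0 dB, 17.0°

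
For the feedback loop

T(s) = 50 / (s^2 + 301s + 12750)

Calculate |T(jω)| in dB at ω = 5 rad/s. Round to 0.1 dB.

Substitute s = j5:
Numerator: 50 = 50 + j0
Denominator: (j5)^2 + 301(j5) + 12750 = 12725 + j1505
|N| = √(50² + 0²) ≈ 50, ∠N ≈ 0.00°
|D| = √(12725² + 1505²) ≈ 12814, ∠D ≈ 6.75°
|T| = 50 / 12814 ≈ 0.003902
Gain = 20 log₁₀(0.003902) ≈ -48.17 dB

-48.2 dB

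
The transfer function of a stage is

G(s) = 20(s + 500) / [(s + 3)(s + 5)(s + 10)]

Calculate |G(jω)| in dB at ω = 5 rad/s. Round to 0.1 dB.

26.7 dB

At s = jω = j5:
zero (s+500): 500 + j5 → |·| = √(500²+5²) = √250025 ≈ 500.02, ∠ = arctan(5/500) ≈ 0.57°
pole (s+3): 3 + j5 → |·| = √(3²+5²) = √34 ≈ 5.831, ∠ = arctan(5/3) ≈ 59.04°
pole (s+5): 5 + j5 → |·| = √(5²+5²) = √50 ≈ 7.0711, ∠ = arctan(5/5) ≈ 45.00°
pole (s+10): 10 + j5 → |·| = √(10²+5²) = √125 ≈ 11.18, ∠ = arctan(5/10) ≈ 26.57°
|G| = 20 · 500.02 / 460.97 ≈ 21.694
Gain = 20 log₁₀(21.694) ≈ 26.73 dB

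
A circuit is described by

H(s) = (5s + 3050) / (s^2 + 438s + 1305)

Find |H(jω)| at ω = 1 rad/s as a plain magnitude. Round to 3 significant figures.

2.22

Substitute s = j1:
Numerator: 5(j1) + 3050 = 3050 + j5
Denominator: (j1)^2 + 438(j1) + 1305 = 1304 + j438
|N| = √(3050² + 5²) ≈ 3050, ∠N ≈ 0.09°
|D| = √(1304² + 438²) ≈ 1375.6, ∠D ≈ 18.57°
|H| = 3050 / 1375.6 ≈ 2.2172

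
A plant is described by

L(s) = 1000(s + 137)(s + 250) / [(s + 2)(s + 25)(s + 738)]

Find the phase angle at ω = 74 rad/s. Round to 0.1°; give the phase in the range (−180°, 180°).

At s = jω = j74:
zero (s+137): 137 + j74 → |·| = √(137²+74²) = √24245 ≈ 155.71, ∠ = arctan(74/137) ≈ 28.38°
zero (s+250): 250 + j74 → |·| = √(250²+74²) = √67976 ≈ 260.72, ∠ = arctan(74/250) ≈ 16.49°
pole (s+2): 2 + j74 → |·| = √(2²+74²) = √5480 ≈ 74.027, ∠ = arctan(74/2) ≈ 88.45°
pole (s+25): 25 + j74 → |·| = √(25²+74²) = √6101 ≈ 78.109, ∠ = arctan(74/25) ≈ 71.33°
pole (s+738): 738 + j74 → |·| = √(738²+74²) = √550120 ≈ 741.7, ∠ = arctan(74/738) ≈ 5.73°
∠L = 44.87° − 165.51° = -120.64°

-120.6°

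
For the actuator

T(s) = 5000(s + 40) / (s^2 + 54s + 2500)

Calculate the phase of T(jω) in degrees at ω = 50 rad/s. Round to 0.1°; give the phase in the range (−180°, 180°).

At s = jω = j50:
zero (s+40): 40 + j50 → |·| = √(40²+50²) = √4100 ≈ 64.031, ∠ = arctan(50/40) ≈ 51.34°
quadratic: (j50)² + 54·j50 + 2500 = 0 + j2700 → |·| ≈ 2700, ∠ ≈ 90.00°
∠T = 51.34° − 90.00° = -38.66°

-38.7°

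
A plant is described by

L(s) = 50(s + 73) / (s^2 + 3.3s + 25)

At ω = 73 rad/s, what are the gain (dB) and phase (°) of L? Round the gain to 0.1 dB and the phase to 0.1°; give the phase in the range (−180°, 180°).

At s = jω = j73:
zero (s+73): 73 + j73 → |·| = √(73²+73²) = √10658 ≈ 103.24, ∠ = arctan(73/73) ≈ 45.00°
quadratic: (j73)² + 3.3·j73 + 25 = -5304 + j240.9 → |·| ≈ 5309.5, ∠ ≈ 177.40°
|L| = 50 · 103.24 / 5309.5 ≈ 0.97222
Gain = 20 log₁₀(0.97222) ≈ -0.24 dB
∠L = 45.00° − 177.40° = -132.40°

-0.2 dB, -132.4°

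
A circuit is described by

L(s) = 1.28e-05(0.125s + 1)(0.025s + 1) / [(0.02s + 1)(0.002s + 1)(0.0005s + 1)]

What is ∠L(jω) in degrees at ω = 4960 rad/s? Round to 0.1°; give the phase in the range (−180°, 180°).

-62.3°

At ω = 4960 rad/s:
zero (1 + j4960·0.125) = 1 + j620 → |·| ≈ 620, ∠ ≈ 89.91°
zero (1 + j4960·0.025) = 1 + j124 → |·| ≈ 124, ∠ ≈ 89.54°
pole (1 + j4960·0.02) = 1 + j99.2 → |·| ≈ 99.205, ∠ ≈ 89.42°
pole (1 + j4960·0.002) = 1 + j9.92 → |·| ≈ 9.9703, ∠ ≈ 84.24°
pole (1 + j4960·0.0005) = 1 + j2.48 → |·| ≈ 2.674, ∠ ≈ 68.04°
∠L = (89.91° + 89.54°) − (89.42° + 84.24° + 68.04°) = -62.25°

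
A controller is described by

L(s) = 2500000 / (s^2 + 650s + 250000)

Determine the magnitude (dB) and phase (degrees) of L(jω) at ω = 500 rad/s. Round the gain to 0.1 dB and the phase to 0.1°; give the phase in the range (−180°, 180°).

17.7 dB, -90.0°

At s = jω = j500:
quadratic: (j500)² + 650·j500 + 250000 = 0 + j325000 → |·| ≈ 3.25e+05, ∠ ≈ 90.00°
|L| = 2500000 / 3.25e+05 ≈ 7.6923
Gain = 20 log₁₀(7.6923) ≈ 17.72 dB
∠L = 0.00° − 90.00° = -90.00°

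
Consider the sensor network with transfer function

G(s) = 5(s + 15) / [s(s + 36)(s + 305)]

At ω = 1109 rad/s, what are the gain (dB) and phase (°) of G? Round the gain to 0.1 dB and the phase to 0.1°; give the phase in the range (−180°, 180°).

At s = jω = j1109:
zero (s+15): 15 + j1109 → |·| = √(15²+1109²) = √1230106 ≈ 1109.1, ∠ = arctan(1109/15) ≈ 89.23°
pole (s+36): 36 + j1109 → |·| = √(36²+1109²) = √1231177 ≈ 1109.6, ∠ = arctan(1109/36) ≈ 88.14°
pole (s+305): 305 + j1109 → |·| = √(305²+1109²) = √1322906 ≈ 1150.2, ∠ = arctan(1109/305) ≈ 74.62°
pole at origin: |s| = 1109, ∠ = 90.00° (in denominator)
|G| = 5 · 1109.1 / 1.4154e+09 ≈ 3.918e-06
Gain = 20 log₁₀(3.918e-06) ≈ -108.14 dB
∠G = 89.23° − 252.76° = -163.53°

-108.1 dB, -163.5°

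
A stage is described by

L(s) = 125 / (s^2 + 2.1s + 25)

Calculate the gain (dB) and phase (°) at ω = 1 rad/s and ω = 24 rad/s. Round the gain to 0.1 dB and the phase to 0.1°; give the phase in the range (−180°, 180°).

ω = 1: 14.3 dB, -5.0°; ω = 24: -12.9 dB, -174.8°

At s = jω = j1:
quadratic: (j1)² + 2.1·j1 + 25 = 24 + j2.1 → |·| ≈ 24.092, ∠ ≈ 5.00°
|L| = 125 / 24.092 ≈ 5.1884
Gain = 20 log₁₀(5.1884) ≈ 14.30 dB
∠L = 0.00° − 5.00° = -5.00°

At s = jω = j24:
quadratic: (j24)² + 2.1·j24 + 25 = -551 + j50.4 → |·| ≈ 553.3, ∠ ≈ 174.77°
|L| = 125 / 553.3 ≈ 0.22592
Gain = 20 log₁₀(0.22592) ≈ -12.92 dB
∠L = 0.00° − 174.77° = -174.77°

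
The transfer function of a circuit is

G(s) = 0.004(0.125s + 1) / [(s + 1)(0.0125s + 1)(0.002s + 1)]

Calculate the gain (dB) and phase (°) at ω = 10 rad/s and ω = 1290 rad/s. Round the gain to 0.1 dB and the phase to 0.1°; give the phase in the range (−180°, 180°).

ω = 10: -64.0 dB, -41.2°; ω = 1290: -99.0 dB, -155.6°

At ω = 10 rad/s:
zero (1 + j10·0.125) = 1 + j1.25 → |·| ≈ 1.6008, ∠ ≈ 51.34°
pole (1 + j10·1) = 1 + j10 → |·| ≈ 10.05, ∠ ≈ 84.29°
pole (1 + j10·0.0125) = 1 + j0.125 → |·| ≈ 1.0078, ∠ ≈ 7.13°
pole (1 + j10·0.002) = 1 + j0.02 → |·| ≈ 1.0002, ∠ ≈ 1.15°
|G| = 0.004 · 1.6008 / (10.05 · 1.0078 · 1.0002) ≈ 0.00063208
Gain = 20 log₁₀(0.00063208) ≈ -63.98 dB
∠G = (51.34°) − (84.29° + 7.13° + 1.15°) = -41.23°

At ω = 1290 rad/s:
zero (1 + j1290·0.125) = 1 + j161.25 → |·| ≈ 161.25, ∠ ≈ 89.64°
pole (1 + j1290·1) = 1 + j1290 → |·| ≈ 1290, ∠ ≈ 89.96°
pole (1 + j1290·0.0125) = 1 + j16.125 → |·| ≈ 16.156, ∠ ≈ 86.45°
pole (1 + j1290·0.002) = 1 + j2.58 → |·| ≈ 2.767, ∠ ≈ 68.81°
|G| = 0.004 · 161.25 / (1290 · 16.156 · 2.767) ≈ 1.1185e-05
Gain = 20 log₁₀(1.1185e-05) ≈ -99.03 dB
∠G = (89.64°) − (89.96° + 86.45° + 68.81°) = -155.58°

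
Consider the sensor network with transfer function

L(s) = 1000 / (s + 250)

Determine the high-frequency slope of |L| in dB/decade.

-20 dB/decade

Each pole contributes −20 dB/decade at high frequency; each zero contributes +20 dB/decade.
Net: 0 zero(s) − 1 pole(s) → -20 dB/decade.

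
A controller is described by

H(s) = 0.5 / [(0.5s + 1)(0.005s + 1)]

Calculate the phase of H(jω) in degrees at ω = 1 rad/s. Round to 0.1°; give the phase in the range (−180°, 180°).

At ω = 1 rad/s:
pole (1 + j1·0.5) = 1 + j0.5 → |·| ≈ 1.118, ∠ ≈ 26.57°
pole (1 + j1·0.005) = 1 + j0.005 → |·| ≈ 1, ∠ ≈ 0.29°
∠H = (0°) − (26.57° + 0.29°) = -26.86°

-26.9°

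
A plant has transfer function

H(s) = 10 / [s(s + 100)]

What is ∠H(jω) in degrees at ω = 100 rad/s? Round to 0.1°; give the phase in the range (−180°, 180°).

At s = jω = j100:
pole (s+100): 100 + j100 → |·| = √(100²+100²) = √20000 ≈ 141.42, ∠ = arctan(100/100) ≈ 45.00°
pole at origin: |s| = 100, ∠ = 90.00° (in denominator)
∠H = 0.00° − 135.00° = -135.00°

-135.0°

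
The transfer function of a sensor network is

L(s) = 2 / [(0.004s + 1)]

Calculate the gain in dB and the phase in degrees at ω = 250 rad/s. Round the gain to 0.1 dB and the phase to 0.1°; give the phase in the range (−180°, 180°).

At ω = 250 rad/s:
pole (1 + j250·0.004) = 1 + j1 → |·| ≈ 1.4142, ∠ ≈ 45.00°
|L| = 2 · 1 / (1.4142) ≈ 1.4142
Gain = 20 log₁₀(1.4142) ≈ 3.01 dB
∠L = (0°) − (45.00°) = -45.00°

3.0 dB, -45.0°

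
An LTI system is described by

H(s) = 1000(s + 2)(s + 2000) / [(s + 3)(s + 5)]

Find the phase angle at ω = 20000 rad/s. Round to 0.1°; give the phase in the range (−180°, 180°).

At s = jω = j20000:
zero (s+2): 2 + j20000 → |·| = √(2²+20000²) = √400000004 ≈ 20000, ∠ = arctan(20000/2) ≈ 89.99°
zero (s+2000): 2000 + j20000 → |·| = √(2000²+20000²) = √404000000 ≈ 20100, ∠ = arctan(20000/2000) ≈ 84.29°
pole (s+3): 3 + j20000 → |·| = √(3²+20000²) = √400000009 ≈ 20000, ∠ = arctan(20000/3) ≈ 89.99°
pole (s+5): 5 + j20000 → |·| = √(5²+20000²) = √400000025 ≈ 20000, ∠ = arctan(20000/5) ≈ 89.99°
∠H = 174.28° − 179.98° = -5.70°

-5.7°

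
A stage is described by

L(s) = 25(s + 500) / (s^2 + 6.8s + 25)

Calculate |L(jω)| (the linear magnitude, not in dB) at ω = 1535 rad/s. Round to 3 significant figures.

0.0171

At s = jω = j1535:
zero (s+500): 500 + j1535 → |·| = √(500²+1535²) = √2606225 ≈ 1614.4, ∠ = arctan(1535/500) ≈ 71.96°
quadratic: (j1535)² + 6.8·j1535 + 25 = -2356200 + j10438 → |·| ≈ 2.3562e+06, ∠ ≈ 179.75°
|L| = 25 · 1614.4 / 2.3562e+06 ≈ 0.017129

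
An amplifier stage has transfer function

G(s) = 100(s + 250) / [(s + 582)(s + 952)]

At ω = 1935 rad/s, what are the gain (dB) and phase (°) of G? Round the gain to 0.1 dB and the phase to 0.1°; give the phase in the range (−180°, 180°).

-27.0 dB, -54.4°

At s = jω = j1935:
zero (s+250): 250 + j1935 → |·| = √(250²+1935²) = √3806725 ≈ 1951.1, ∠ = arctan(1935/250) ≈ 82.64°
pole (s+582): 582 + j1935 → |·| = √(582²+1935²) = √4082949 ≈ 2020.6, ∠ = arctan(1935/582) ≈ 73.26°
pole (s+952): 952 + j1935 → |·| = √(952²+1935²) = √4650529 ≈ 2156.5, ∠ = arctan(1935/952) ≈ 63.80°
|G| = 100 · 1951.1 / 4.3574e+06 ≈ 0.044777
Gain = 20 log₁₀(0.044777) ≈ -26.98 dB
∠G = 82.64° − 137.06° = -54.42°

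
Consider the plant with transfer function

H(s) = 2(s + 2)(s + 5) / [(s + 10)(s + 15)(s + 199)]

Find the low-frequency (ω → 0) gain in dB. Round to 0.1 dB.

H(0) = 2·2·5 / (10·15·199) ≈ 0.00067002
20 log₁₀(0.00067002) ≈ -63.48 dB

-63.5 dB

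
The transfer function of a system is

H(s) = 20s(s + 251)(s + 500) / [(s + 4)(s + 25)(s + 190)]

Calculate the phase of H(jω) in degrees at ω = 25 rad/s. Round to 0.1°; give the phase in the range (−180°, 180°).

-34.9°

At s = jω = j25:
zero (s+251): 251 + j25 → |·| = √(251²+25²) = √63626 ≈ 252.24, ∠ = arctan(25/251) ≈ 5.69°
zero (s+500): 500 + j25 → |·| = √(500²+25²) = √250625 ≈ 500.62, ∠ = arctan(25/500) ≈ 2.86°
zero at origin: s = j25 → |·| = 25, ∠ = 90.00°
pole (s+4): 4 + j25 → |·| = √(4²+25²) = √641 ≈ 25.318, ∠ = arctan(25/4) ≈ 80.91°
pole (s+25): 25 + j25 → |·| = √(25²+25²) = √1250 ≈ 35.355, ∠ = arctan(25/25) ≈ 45.00°
pole (s+190): 190 + j25 → |·| = √(190²+25²) = √36725 ≈ 191.64, ∠ = arctan(25/190) ≈ 7.50°
∠H = 98.55° − 133.41° = -34.86°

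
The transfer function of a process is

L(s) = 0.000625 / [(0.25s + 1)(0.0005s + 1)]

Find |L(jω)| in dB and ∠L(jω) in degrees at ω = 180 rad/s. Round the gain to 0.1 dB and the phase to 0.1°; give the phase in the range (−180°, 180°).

-97.2 dB, -93.9°

At ω = 180 rad/s:
pole (1 + j180·0.25) = 1 + j45 → |·| ≈ 45.011, ∠ ≈ 88.73°
pole (1 + j180·0.0005) = 1 + j0.09 → |·| ≈ 1.004, ∠ ≈ 5.14°
|L| = 0.000625 · 1 / (45.011 · 1.004) ≈ 1.383e-05
Gain = 20 log₁₀(1.383e-05) ≈ -97.18 dB
∠L = (0°) − (88.73° + 5.14°) = -93.87°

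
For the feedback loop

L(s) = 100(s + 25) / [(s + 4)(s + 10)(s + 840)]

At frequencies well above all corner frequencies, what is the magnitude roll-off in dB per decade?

Each pole contributes −20 dB/decade at high frequency; each zero contributes +20 dB/decade.
Net: 1 zero(s) − 3 pole(s) → -40 dB/decade.

-40 dB/decade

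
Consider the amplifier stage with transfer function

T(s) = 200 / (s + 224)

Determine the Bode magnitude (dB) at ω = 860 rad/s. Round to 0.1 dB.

-13.0 dB

At s = jω = j860:
pole (s+224): 224 + j860 → |·| = √(224²+860²) = √789776 ≈ 888.69, ∠ = arctan(860/224) ≈ 75.40°
|T| = 200 / 888.69 ≈ 0.22505
Gain = 20 log₁₀(0.22505) ≈ -12.95 dB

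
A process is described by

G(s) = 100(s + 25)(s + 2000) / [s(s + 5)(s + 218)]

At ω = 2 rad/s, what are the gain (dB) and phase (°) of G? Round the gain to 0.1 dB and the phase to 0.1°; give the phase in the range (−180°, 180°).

At s = jω = j2:
zero (s+25): 25 + j2 → |·| = √(25²+2²) = √629 ≈ 25.08, ∠ = arctan(2/25) ≈ 4.57°
zero (s+2000): 2000 + j2 → |·| = √(2000²+2²) = √4000004 ≈ 2000, ∠ = arctan(2/2000) ≈ 0.06°
pole (s+5): 5 + j2 → |·| = √(5²+2²) = √29 ≈ 5.3852, ∠ = arctan(2/5) ≈ 21.80°
pole (s+218): 218 + j2 → |·| = √(218²+2²) = √47528 ≈ 218.01, ∠ = arctan(2/218) ≈ 0.53°
pole at origin: |s| = 2, ∠ = 90.00° (in denominator)
|G| = 100 · 50160 / 2348.1 ≈ 2136.2
Gain = 20 log₁₀(2136.2) ≈ 66.59 dB
∠G = 4.63° − 112.33° = -107.70°

66.6 dB, -107.7°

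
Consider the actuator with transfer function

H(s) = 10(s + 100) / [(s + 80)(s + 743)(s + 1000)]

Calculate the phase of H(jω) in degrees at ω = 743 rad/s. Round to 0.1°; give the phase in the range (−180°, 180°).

At s = jω = j743:
zero (s+100): 100 + j743 → |·| = √(100²+743²) = √562049 ≈ 749.7, ∠ = arctan(743/100) ≈ 82.33°
pole (s+80): 80 + j743 → |·| = √(80²+743²) = √558449 ≈ 747.29, ∠ = arctan(743/80) ≈ 83.85°
pole (s+743): 743 + j743 → |·| = √(743²+743²) = √1104098 ≈ 1050.8, ∠ = arctan(743/743) ≈ 45.00°
pole (s+1000): 1000 + j743 → |·| = √(1000²+743²) = √1552049 ≈ 1245.8, ∠ = arctan(743/1000) ≈ 36.61°
∠H = 82.33° − 165.46° = -83.13°

-83.1°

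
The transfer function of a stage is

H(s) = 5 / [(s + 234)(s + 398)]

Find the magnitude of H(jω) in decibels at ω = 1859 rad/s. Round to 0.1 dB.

-117.1 dB

At s = jω = j1859:
pole (s+234): 234 + j1859 → |·| = √(234²+1859²) = √3510637 ≈ 1873.7, ∠ = arctan(1859/234) ≈ 82.83°
pole (s+398): 398 + j1859 → |·| = √(398²+1859²) = √3614285 ≈ 1901.1, ∠ = arctan(1859/398) ≈ 77.92°
|H| = 5 / 3.5621e+06 ≈ 1.4037e-06
Gain = 20 log₁₀(1.4037e-06) ≈ -117.05 dB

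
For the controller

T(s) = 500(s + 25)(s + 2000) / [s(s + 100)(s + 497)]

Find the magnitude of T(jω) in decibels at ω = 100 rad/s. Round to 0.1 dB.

At s = jω = j100:
zero (s+25): 25 + j100 → |·| = √(25²+100²) = √10625 ≈ 103.08, ∠ = arctan(100/25) ≈ 75.96°
zero (s+2000): 2000 + j100 → |·| = √(2000²+100²) = √4010000 ≈ 2002.5, ∠ = arctan(100/2000) ≈ 2.86°
pole (s+100): 100 + j100 → |·| = √(100²+100²) = √20000 ≈ 141.42, ∠ = arctan(100/100) ≈ 45.00°
pole (s+497): 497 + j100 → |·| = √(497²+100²) = √257009 ≈ 506.96, ∠ = arctan(100/497) ≈ 11.38°
pole at origin: |s| = 100, ∠ = 90.00° (in denominator)
|T| = 500 · 2.0642e+05 / 7.1694e+06 ≈ 14.396
Gain = 20 log₁₀(14.396) ≈ 23.16 dB

23.2 dB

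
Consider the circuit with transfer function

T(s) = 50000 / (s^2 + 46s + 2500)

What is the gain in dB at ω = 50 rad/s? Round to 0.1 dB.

At s = jω = j50:
quadratic: (j50)² + 46·j50 + 2500 = 0 + j2300 → |·| ≈ 2300, ∠ ≈ 90.00°
|T| = 50000 / 2300 ≈ 21.739
Gain = 20 log₁₀(21.739) ≈ 26.74 dB

26.7 dB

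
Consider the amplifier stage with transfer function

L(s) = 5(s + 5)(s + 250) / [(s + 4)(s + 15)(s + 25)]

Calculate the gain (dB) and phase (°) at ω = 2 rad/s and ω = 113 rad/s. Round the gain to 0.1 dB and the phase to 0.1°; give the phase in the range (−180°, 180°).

ω = 2: 12.0 dB, -16.5°; ω = 113: -19.7 dB, -136.1°

At s = jω = j2:
zero (s+5): 5 + j2 → |·| = √(5²+2²) = √29 ≈ 5.3852, ∠ = arctan(2/5) ≈ 21.80°
zero (s+250): 250 + j2 → |·| = √(250²+2²) = √62504 ≈ 250.01, ∠ = arctan(2/250) ≈ 0.46°
pole (s+4): 4 + j2 → |·| = √(4²+2²) = √20 ≈ 4.4721, ∠ = arctan(2/4) ≈ 26.57°
pole (s+15): 15 + j2 → |·| = √(15²+2²) = √229 ≈ 15.133, ∠ = arctan(2/15) ≈ 7.59°
pole (s+25): 25 + j2 → |·| = √(25²+2²) = √629 ≈ 25.08, ∠ = arctan(2/25) ≈ 4.57°
|L| = 5 · 1346.4 / 1697.3 ≈ 3.9663
Gain = 20 log₁₀(3.9663) ≈ 11.97 dB
∠L = 22.26° − 38.73° = -16.47°

At s = jω = j113:
zero (s+5): 5 + j113 → |·| = √(5²+113²) = √12794 ≈ 113.11, ∠ = arctan(113/5) ≈ 87.47°
zero (s+250): 250 + j113 → |·| = √(250²+113²) = √75269 ≈ 274.35, ∠ = arctan(113/250) ≈ 24.32°
pole (s+4): 4 + j113 → |·| = √(4²+113²) = √12785 ≈ 113.07, ∠ = arctan(113/4) ≈ 87.97°
pole (s+15): 15 + j113 → |·| = √(15²+113²) = √12994 ≈ 113.99, ∠ = arctan(113/15) ≈ 82.44°
pole (s+25): 25 + j113 → |·| = √(25²+113²) = √13394 ≈ 115.73, ∠ = arctan(113/25) ≈ 77.52°
|L| = 5 · 31032 / 1.4916e+06 ≈ 0.10402
Gain = 20 log₁₀(0.10402) ≈ -19.66 dB
∠L = 111.79° − 247.93° = -136.14°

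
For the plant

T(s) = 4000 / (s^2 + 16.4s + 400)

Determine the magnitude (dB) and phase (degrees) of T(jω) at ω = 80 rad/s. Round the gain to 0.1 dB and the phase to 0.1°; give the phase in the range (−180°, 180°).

-3.7 dB, -167.7°

At s = jω = j80:
quadratic: (j80)² + 16.4·j80 + 400 = -6000 + j1312 → |·| ≈ 6141.8, ∠ ≈ 167.67°
|T| = 4000 / 6141.8 ≈ 0.65127
Gain = 20 log₁₀(0.65127) ≈ -3.72 dB
∠T = 0.00° − 167.67° = -167.67°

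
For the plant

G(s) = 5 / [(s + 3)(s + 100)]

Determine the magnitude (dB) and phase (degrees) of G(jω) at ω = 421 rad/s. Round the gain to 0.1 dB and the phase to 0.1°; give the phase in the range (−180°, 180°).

At s = jω = j421:
pole (s+3): 3 + j421 → |·| = √(3²+421²) = √177250 ≈ 421.01, ∠ = arctan(421/3) ≈ 89.59°
pole (s+100): 100 + j421 → |·| = √(100²+421²) = √187241 ≈ 432.71, ∠ = arctan(421/100) ≈ 76.64°
|G| = 5 / 1.8218e+05 ≈ 2.7445e-05
Gain = 20 log₁₀(2.7445e-05) ≈ -91.23 dB
∠G = 0.00° − 166.23° = -166.23°

-91.2 dB, -166.2°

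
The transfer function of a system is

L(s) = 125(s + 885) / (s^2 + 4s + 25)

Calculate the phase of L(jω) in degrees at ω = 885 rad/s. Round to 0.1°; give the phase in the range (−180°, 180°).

At s = jω = j885:
zero (s+885): 885 + j885 → |·| = √(885²+885²) = √1566450 ≈ 1251.6, ∠ = arctan(885/885) ≈ 45.00°
quadratic: (j885)² + 4·j885 + 25 = -783200 + j3540 → |·| ≈ 7.8321e+05, ∠ ≈ 179.74°
∠L = 45.00° − 179.74° = -134.74°

-134.7°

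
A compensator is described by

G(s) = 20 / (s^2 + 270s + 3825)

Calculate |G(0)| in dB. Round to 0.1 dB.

G(0) = 20 / 3825 ≈ 0.0052288
20 log₁₀(0.0052288) ≈ -45.63 dB

-45.6 dB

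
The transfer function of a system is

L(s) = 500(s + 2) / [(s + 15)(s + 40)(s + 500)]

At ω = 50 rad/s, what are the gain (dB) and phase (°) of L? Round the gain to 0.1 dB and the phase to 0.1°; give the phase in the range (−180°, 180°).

At s = jω = j50:
zero (s+2): 2 + j50 → |·| = √(2²+50²) = √2504 ≈ 50.04, ∠ = arctan(50/2) ≈ 87.71°
pole (s+15): 15 + j50 → |·| = √(15²+50²) = √2725 ≈ 52.202, ∠ = arctan(50/15) ≈ 73.30°
pole (s+40): 40 + j50 → |·| = √(40²+50²) = √4100 ≈ 64.031, ∠ = arctan(50/40) ≈ 51.34°
pole (s+500): 500 + j50 → |·| = √(500²+50²) = √252500 ≈ 502.49, ∠ = arctan(50/500) ≈ 5.71°
|L| = 500 · 50.04 / 1.6796e+06 ≈ 0.014896
Gain = 20 log₁₀(0.014896) ≈ -36.54 dB
∠L = 87.71° − 130.35° = -42.64°

-36.5 dB, -42.6°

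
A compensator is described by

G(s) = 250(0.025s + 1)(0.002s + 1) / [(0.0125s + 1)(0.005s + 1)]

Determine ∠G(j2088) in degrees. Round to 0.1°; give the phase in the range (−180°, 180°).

At ω = 2088 rad/s:
zero (1 + j2088·0.025) = 1 + j52.2 → |·| ≈ 52.21, ∠ ≈ 88.90°
zero (1 + j2088·0.002) = 1 + j4.176 → |·| ≈ 4.2941, ∠ ≈ 76.53°
pole (1 + j2088·0.0125) = 1 + j26.1 → |·| ≈ 26.119, ∠ ≈ 87.81°
pole (1 + j2088·0.005) = 1 + j10.44 → |·| ≈ 10.488, ∠ ≈ 84.53°
∠G = (88.90° + 76.53°) − (87.81° + 84.53°) = -6.91°

-6.9°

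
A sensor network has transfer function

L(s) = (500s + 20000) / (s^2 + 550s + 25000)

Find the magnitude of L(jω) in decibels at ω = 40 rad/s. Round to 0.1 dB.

Substitute s = j40:
Numerator: 500(j40) + 20000 = 20000 + j20000
Denominator: (j40)^2 + 550(j40) + 25000 = 23400 + j22000
|N| = √(20000² + 20000²) ≈ 28284, ∠N ≈ 45.00°
|D| = √(23400² + 22000²) ≈ 32118, ∠D ≈ 43.23°
|L| = 28284 / 32118 ≈ 0.88063
Gain = 20 log₁₀(0.88063) ≈ -1.10 dB

-1.1 dB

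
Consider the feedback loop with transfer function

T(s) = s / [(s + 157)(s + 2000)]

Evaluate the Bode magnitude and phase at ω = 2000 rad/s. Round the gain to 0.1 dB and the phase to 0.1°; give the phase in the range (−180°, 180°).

-69.1 dB, -40.5°

At s = jω = j2000:
zero at origin: s = j2000 → |·| = 2000, ∠ = 90.00°
pole (s+157): 157 + j2000 → |·| = √(157²+2000²) = √4024649 ≈ 2006.2, ∠ = arctan(2000/157) ≈ 85.51°
pole (s+2000): 2000 + j2000 → |·| = √(2000²+2000²) = √8000000 ≈ 2828.4, ∠ = arctan(2000/2000) ≈ 45.00°
|T| = 1 · 2000 / 5.6743e+06 ≈ 0.00035247
Gain = 20 log₁₀(0.00035247) ≈ -69.06 dB
∠T = 90.00° − 130.51° = -40.51°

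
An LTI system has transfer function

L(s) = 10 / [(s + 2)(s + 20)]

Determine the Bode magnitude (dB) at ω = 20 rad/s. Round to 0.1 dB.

-35.1 dB

At s = jω = j20:
pole (s+2): 2 + j20 → |·| = √(2²+20²) = √404 ≈ 20.1, ∠ = arctan(20/2) ≈ 84.29°
pole (s+20): 20 + j20 → |·| = √(20²+20²) = √800 ≈ 28.284, ∠ = arctan(20/20) ≈ 45.00°
|L| = 10 / 568.51 ≈ 0.01759
Gain = 20 log₁₀(0.01759) ≈ -35.09 dB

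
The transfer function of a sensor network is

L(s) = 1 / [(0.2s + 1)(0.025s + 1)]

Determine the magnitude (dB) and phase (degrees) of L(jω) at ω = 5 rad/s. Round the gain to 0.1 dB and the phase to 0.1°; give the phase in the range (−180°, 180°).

At ω = 5 rad/s:
pole (1 + j5·0.2) = 1 + j1 → |·| ≈ 1.4142, ∠ ≈ 45.00°
pole (1 + j5·0.025) = 1 + j0.125 → |·| ≈ 1.0078, ∠ ≈ 7.13°
|L| = 1 · 1 / (1.4142 · 1.0078) ≈ 0.70164
Gain = 20 log₁₀(0.70164) ≈ -3.08 dB
∠L = (0°) − (45.00° + 7.13°) = -52.13°

-3.1 dB, -52.1°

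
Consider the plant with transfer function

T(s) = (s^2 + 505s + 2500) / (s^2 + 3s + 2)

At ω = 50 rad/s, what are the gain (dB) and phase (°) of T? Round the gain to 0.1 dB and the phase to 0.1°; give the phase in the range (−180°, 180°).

20.1 dB, -86.6°

Substitute s = j50:
Numerator: (j50)^2 + 505(j50) + 2500 = 0 + j25250
Denominator: (j50)^2 + 3(j50) + 2 = -2498 + j150
|N| = √(0² + 25250²) ≈ 25250, ∠N ≈ 90.00°
|D| = √(2498² + 150²) ≈ 2502.5, ∠D ≈ 176.56°
|T| = 25250 / 2502.5 ≈ 10.09
Gain = 20 log₁₀(10.09) ≈ 20.08 dB
∠T = 90.00° − 176.56° = -86.56°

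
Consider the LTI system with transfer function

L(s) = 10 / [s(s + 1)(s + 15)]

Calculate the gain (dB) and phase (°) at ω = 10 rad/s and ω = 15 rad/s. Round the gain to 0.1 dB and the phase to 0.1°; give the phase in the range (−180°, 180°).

ω = 10: -45.2 dB, 152.0°; ω = 15: -53.6 dB, 138.8°

At s = jω = j10:
pole (s+1): 1 + j10 → |·| = √(1²+10²) = √101 ≈ 10.05, ∠ = arctan(10/1) ≈ 84.29°
pole (s+15): 15 + j10 → |·| = √(15²+10²) = √325 ≈ 18.028, ∠ = arctan(10/15) ≈ 33.69°
pole at origin: |s| = 10, ∠ = 90.00° (in denominator)
|L| = 10 / 1811.8 ≈ 0.0055194
Gain = 20 log₁₀(0.0055194) ≈ -45.16 dB
∠L = 0.00° − 207.98° = -207.98° ≡ 152.02° (principal value)

At s = jω = j15:
pole (s+1): 1 + j15 → |·| = √(1²+15²) = √226 ≈ 15.033, ∠ = arctan(15/1) ≈ 86.19°
pole (s+15): 15 + j15 → |·| = √(15²+15²) = √450 ≈ 21.213, ∠ = arctan(15/15) ≈ 45.00°
pole at origin: |s| = 15, ∠ = 90.00° (in denominator)
|L| = 10 / 4783.4 ≈ 0.0020906
Gain = 20 log₁₀(0.0020906) ≈ -53.59 dB
∠L = 0.00° − 221.19° = -221.19° ≡ 138.81° (principal value)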